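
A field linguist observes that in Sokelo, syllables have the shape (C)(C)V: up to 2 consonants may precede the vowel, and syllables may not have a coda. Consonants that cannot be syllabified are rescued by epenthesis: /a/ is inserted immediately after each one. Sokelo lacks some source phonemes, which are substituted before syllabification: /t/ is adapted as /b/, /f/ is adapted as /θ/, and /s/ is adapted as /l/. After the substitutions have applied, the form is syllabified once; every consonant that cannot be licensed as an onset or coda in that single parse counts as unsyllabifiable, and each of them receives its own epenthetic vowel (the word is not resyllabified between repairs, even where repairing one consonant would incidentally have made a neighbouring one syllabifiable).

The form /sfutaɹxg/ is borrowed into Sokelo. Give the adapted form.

Substitution: /s/ → /l/, /f/ → /θ/, /t/ → /b/, giving /lθubaɹxg/.
Under (C)(C)V, the unsyllabifiable consonants are /ɹ/, /x/, /g/ (no codas are permitted; onsets may contain at most 2 consonants).
Epenthesis after each stranded consonant: /ɹ/ → /ɹa/, /x/ → /xa/, /g/ → /ga/.

lθubaɹaxaga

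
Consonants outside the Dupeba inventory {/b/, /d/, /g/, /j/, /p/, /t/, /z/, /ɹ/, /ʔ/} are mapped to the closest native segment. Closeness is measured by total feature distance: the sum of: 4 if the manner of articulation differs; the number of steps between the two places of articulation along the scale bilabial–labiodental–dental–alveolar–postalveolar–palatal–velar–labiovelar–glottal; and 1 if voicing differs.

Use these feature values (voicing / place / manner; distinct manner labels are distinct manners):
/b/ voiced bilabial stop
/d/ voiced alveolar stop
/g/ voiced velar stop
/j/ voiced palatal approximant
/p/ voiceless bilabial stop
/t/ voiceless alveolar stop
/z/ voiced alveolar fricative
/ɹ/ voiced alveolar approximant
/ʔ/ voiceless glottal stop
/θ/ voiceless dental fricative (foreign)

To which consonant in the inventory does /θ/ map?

z

/z/ is closest: same manner (fricative), place distance 1 (dental→alveolar), voicing differs (+1); total 2. Next closest is /t/ at distance 5.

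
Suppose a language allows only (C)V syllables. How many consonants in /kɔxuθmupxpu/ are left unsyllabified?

3

The consonants /θ/, /p/, /x/ cannot be parsed into a legal (C)V syllable (no codas are permitted; onsets are limited to one consonant).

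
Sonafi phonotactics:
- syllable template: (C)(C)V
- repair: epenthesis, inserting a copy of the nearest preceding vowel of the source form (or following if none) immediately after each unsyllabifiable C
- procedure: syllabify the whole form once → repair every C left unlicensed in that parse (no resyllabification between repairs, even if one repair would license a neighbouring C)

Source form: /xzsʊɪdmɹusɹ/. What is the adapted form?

Syllabifying with onset maximization leaves /x/, /d/, /s/, /ɹ/ stranded (no codas are permitted; onsets may contain at most 2 consonants).
Each unlicensed consonant becomes the onset of a new syllable: /x/ → /xʊ/, /d/ → /dɪ/, /s/ → /su/, /ɹ/ → /ɹu/.

xʊzsʊɪdɪmɹusuɹu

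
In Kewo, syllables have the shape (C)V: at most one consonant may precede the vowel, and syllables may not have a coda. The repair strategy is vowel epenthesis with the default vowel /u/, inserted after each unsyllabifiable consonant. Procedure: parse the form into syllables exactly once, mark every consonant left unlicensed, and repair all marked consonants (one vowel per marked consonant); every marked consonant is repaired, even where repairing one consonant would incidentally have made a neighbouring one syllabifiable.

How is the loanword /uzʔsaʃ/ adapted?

uzuʔusaʃu

Under (C)V, the unsyllabifiable consonants are /z/, /ʔ/, /ʃ/ (no codas are permitted; onsets are limited to one consonant).
Inserting the epenthetic vowel yields /z/ → /zu/, /ʔ/ → /ʔu/, /ʃ/ → /ʃu/.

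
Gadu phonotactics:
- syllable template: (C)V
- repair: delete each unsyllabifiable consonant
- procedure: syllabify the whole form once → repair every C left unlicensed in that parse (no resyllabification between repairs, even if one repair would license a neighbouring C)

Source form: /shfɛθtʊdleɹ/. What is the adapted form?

Syllabifying with onset maximization leaves /s/, /h/, /θ/, /d/, /ɹ/ stranded (no codas are permitted; onsets are limited to one consonant).
Deleting the stranded consonants removes /s/, /h/, /θ/, /d/, /ɹ/.

fɛtʊle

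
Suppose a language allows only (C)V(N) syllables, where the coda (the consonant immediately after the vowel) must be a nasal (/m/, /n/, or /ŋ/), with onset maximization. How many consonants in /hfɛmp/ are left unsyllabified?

2

Syllabifying with onset maximization leaves /h/, /p/ stranded (only a nasal (/m/, /n/, or /ŋ/) is licensed in coda position; onsets are limited to one consonant).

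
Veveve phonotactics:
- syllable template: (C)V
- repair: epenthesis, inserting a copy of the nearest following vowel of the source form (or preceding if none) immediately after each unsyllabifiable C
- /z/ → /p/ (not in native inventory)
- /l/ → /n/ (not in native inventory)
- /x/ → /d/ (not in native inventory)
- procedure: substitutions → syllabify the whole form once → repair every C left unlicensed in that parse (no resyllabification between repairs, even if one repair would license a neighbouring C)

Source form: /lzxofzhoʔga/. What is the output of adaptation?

nopodofopohoʔaga

Substitution: /l/ → /n/, /z/ → /p/, /x/ → /d/, giving /npdofphoʔga/.
Under (C)V, the unsyllabifiable consonants are /n/, /p/, /f/, /p/, /ʔ/ (no codas are permitted; onsets are limited to one consonant).
Each unlicensed consonant becomes the onset of a new syllable: /n/ → /no/, /p/ → /po/, /f/ → /fo/, /p/ → /po/, /ʔ/ → /ʔa/.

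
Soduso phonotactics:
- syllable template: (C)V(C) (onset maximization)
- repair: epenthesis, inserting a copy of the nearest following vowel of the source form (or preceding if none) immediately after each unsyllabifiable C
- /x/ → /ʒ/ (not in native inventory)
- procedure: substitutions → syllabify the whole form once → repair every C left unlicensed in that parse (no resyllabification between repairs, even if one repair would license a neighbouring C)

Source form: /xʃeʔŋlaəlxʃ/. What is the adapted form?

Substitution: /x/ → /ʒ/, giving /ʒʃeʔŋlaəlʒʃ/.
The consonants /ʒ/, /ŋ/, /ʒ/, /ʃ/ cannot be parsed into a legal (C)V(C) syllable (at most one coda consonant is licensed; onsets are limited to one consonant).
Epenthesis after each stranded consonant: /ʒ/ → /ʒe/, /ŋ/ → /ŋa/, /ʒ/ → /ʒə/, /ʃ/ → /ʃə/.

ʒeʃeʔŋalaəlʒəʃə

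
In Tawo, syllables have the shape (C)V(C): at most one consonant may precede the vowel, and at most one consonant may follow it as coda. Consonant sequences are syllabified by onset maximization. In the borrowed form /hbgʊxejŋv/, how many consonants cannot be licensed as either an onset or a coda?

4

Under (C)V(C), the unsyllabifiable consonants are /h/, /b/, /ŋ/, /v/ (at most one coda consonant is licensed; onsets are limited to one consonant).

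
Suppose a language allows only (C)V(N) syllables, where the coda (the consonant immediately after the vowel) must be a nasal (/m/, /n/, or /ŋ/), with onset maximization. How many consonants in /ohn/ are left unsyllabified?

2

Under (C)V(N), the unsyllabifiable consonants are /h/, /n/ (only a nasal (/m/, /n/, or /ŋ/) is licensed in coda position; onsets are limited to one consonant).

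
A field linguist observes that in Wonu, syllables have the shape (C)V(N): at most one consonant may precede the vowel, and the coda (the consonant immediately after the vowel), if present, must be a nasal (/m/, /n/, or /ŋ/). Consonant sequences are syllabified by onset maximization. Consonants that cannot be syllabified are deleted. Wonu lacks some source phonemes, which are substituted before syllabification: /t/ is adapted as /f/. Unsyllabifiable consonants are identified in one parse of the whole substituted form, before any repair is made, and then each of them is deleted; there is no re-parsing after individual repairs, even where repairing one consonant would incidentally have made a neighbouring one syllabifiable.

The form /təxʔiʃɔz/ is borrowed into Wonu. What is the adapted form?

fəʔiʃɔ

Substitution: /t/ → /f/, giving /fəxʔiʃɔz/.
The consonants /x/, /z/ cannot be parsed into a legal (C)V(N) syllable (only a nasal (/m/, /n/, or /ŋ/) is licensed in coda position; onsets are limited to one consonant).
Each unlicensed consonant is deleted: /x/, /z/.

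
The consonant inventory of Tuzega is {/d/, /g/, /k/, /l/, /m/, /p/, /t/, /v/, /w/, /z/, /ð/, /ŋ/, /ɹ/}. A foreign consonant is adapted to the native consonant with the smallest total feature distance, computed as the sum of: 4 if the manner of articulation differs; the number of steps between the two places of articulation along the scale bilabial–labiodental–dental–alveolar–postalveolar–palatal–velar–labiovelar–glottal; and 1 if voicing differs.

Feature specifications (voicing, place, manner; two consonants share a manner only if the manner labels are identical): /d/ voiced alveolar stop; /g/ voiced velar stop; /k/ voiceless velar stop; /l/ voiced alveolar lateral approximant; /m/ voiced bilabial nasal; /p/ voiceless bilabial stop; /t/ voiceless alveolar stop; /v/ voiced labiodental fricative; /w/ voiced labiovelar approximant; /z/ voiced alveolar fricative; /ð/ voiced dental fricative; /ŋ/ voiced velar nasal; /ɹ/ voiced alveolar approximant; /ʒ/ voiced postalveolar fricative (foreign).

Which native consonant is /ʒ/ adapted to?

/z/ is closest: same manner (fricative), place distance 1 (postalveolar→alveolar), same voicing; total 1. Next closest is /ð/ at distance 2.

z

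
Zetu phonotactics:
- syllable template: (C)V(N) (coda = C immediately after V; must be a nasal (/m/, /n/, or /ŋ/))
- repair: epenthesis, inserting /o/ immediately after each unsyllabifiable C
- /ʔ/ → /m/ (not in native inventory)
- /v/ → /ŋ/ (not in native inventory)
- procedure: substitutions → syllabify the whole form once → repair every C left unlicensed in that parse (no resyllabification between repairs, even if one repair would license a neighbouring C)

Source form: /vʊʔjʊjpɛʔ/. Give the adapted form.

ŋʊmjʊjopɛm

Substitution: /v/ → /ŋ/, /ʔ/ → /m/, giving /ŋʊmjʊjpɛm/.
Syllabifying with onset maximization leaves /j/ stranded (only a nasal (/m/, /n/, or /ŋ/) is licensed in coda position; onsets are limited to one consonant).
Each unlicensed consonant becomes the onset of a new syllable: /j/ → /jo/.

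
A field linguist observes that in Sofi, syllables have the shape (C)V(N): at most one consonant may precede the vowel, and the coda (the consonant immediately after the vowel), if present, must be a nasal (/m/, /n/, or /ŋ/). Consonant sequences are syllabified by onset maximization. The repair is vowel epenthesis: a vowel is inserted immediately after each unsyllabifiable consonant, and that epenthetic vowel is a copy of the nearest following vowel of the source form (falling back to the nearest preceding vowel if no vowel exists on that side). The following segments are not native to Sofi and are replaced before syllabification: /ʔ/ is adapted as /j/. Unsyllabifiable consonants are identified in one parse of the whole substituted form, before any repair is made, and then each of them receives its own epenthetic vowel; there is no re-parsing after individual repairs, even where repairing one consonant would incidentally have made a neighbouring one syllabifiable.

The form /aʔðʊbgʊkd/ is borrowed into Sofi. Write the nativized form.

ajʊðʊbʊgʊkʊdʊ

Substitution: /ʔ/ → /j/, giving /ajðʊbgʊkd/.
Under (C)V(N), the unsyllabifiable consonants are /j/, /b/, /k/, /d/ (only a nasal (/m/, /n/, or /ŋ/) is licensed in coda position; onsets are limited to one consonant).
Epenthesis after each stranded consonant: /j/ → /jʊ/, /b/ → /bʊ/, /k/ → /kʊ/, /d/ → /dʊ/.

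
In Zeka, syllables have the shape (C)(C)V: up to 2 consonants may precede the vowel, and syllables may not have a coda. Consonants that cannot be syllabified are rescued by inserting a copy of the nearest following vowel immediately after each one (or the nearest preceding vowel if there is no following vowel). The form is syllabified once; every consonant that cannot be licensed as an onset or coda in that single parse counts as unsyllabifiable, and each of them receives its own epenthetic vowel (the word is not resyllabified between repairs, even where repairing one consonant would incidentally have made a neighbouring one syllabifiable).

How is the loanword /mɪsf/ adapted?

mɪsɪfɪ

Syllabifying with onset maximization leaves /s/, /f/ stranded (no codas are permitted; onsets may contain at most 2 consonants).
Inserting the epenthetic vowel yields /s/ → /sɪ/, /f/ → /fɪ/.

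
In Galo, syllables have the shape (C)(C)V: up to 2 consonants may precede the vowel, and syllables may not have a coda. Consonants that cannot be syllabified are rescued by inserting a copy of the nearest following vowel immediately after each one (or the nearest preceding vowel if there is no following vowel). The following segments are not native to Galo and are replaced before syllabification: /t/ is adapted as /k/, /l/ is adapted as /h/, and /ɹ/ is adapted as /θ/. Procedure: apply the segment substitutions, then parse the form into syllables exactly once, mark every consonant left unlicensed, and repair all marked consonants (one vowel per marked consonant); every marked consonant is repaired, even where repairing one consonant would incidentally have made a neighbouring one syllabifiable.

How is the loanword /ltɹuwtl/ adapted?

hukθuwukuhu

Substitution: /l/ → /h/, /t/ → /k/, /ɹ/ → /θ/, giving /hkθuwkh/.
Syllabifying with onset maximization leaves /h/, /w/, /k/, /h/ stranded (no codas are permitted; onsets may contain at most 2 consonants).
Epenthesis after each stranded consonant: /h/ → /hu/, /w/ → /wu/, /k/ → /ku/, /h/ → /hu/.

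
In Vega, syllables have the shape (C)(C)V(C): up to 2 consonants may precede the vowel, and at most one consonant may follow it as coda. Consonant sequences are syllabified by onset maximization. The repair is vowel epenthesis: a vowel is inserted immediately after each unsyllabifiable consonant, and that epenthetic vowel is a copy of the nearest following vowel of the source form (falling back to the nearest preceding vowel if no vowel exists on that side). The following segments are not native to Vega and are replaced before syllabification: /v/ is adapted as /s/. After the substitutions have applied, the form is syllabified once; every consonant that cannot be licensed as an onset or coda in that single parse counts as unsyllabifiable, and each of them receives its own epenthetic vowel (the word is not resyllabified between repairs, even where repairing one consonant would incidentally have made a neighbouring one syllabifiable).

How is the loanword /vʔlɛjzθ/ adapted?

Substitution: /v/ → /s/, giving /sʔlɛjzθ/.
Under (C)(C)V(C), the unsyllabifiable consonants are /s/, /z/, /θ/ (at most one coda consonant is licensed; onsets may contain at most 2 consonants).
Epenthesis after each stranded consonant: /s/ → /sɛ/, /z/ → /zɛ/, /θ/ → /θɛ/.

sɛʔlɛjzɛθɛ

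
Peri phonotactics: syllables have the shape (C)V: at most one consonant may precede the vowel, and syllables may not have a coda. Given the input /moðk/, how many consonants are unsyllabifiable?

2

Syllabifying with onset maximization leaves /ð/, /k/ stranded (no codas are permitted; onsets are limited to one consonant).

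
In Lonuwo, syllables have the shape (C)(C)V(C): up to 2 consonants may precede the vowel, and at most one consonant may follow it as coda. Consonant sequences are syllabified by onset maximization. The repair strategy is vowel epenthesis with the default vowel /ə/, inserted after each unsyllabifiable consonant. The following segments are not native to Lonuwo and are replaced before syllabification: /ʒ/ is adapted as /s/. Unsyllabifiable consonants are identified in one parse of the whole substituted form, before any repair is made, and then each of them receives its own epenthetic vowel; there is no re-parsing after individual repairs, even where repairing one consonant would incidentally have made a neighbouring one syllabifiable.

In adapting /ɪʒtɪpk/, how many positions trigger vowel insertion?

After substitution the input is /ɪstɪpk/.
The unsyllabifiable consonants are /k/; each receives one epenthetic vowel.

1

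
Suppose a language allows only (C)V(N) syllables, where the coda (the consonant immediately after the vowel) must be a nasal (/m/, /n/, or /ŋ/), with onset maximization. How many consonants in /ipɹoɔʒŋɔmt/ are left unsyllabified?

3

Under (C)V(N), the unsyllabifiable consonants are /p/, /ʒ/, /t/ (only a nasal (/m/, /n/, or /ŋ/) is licensed in coda position; onsets are limited to one consonant).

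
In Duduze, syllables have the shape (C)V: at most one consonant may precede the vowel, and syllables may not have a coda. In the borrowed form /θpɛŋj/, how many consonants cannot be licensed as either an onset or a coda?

Syllabifying with onset maximization leaves /θ/, /ŋ/, /j/ stranded (no codas are permitted; onsets are limited to one consonant).

3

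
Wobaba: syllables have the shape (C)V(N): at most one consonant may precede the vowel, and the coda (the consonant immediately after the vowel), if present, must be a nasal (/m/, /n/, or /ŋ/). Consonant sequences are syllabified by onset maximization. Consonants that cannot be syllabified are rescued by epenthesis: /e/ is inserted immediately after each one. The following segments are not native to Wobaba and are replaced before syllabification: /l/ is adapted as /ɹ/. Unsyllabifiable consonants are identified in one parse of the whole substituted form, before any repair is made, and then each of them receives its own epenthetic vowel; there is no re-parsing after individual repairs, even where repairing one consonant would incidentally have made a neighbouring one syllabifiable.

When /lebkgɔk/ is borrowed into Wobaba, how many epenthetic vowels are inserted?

After substitution the input is /ɹebkgɔk/.
The unsyllabifiable consonants are /b/, /k/, /k/; each receives one epenthetic vowel.

3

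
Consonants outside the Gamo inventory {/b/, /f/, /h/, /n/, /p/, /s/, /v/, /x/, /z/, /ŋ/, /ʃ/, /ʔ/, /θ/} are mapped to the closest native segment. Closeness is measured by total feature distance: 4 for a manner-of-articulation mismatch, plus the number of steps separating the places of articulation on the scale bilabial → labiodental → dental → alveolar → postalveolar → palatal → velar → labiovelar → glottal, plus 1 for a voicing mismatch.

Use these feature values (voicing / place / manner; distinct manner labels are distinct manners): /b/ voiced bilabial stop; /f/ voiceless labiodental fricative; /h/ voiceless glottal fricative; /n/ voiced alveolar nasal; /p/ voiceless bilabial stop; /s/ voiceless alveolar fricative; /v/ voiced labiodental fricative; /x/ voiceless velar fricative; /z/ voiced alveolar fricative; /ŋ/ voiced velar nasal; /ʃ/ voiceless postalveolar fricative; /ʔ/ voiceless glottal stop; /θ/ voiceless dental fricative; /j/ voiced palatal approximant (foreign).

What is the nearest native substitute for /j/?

ŋ

/ŋ/ is closest: manner differs (approximant→nasal, +4), place distance 1 (palatal→velar), same voicing; total 5. Next closest is /n/ at distance 6.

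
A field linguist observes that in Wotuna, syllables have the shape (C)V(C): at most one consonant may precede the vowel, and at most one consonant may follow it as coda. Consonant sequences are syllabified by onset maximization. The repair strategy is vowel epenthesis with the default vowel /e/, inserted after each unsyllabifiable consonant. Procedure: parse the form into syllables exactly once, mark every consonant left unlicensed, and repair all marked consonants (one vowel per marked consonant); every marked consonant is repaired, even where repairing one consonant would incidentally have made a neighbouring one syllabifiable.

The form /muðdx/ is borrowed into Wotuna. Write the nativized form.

muðdexe

The consonants /d/, /x/ cannot be parsed into a legal (C)V(C) syllable (at most one coda consonant is licensed; onsets are limited to one consonant).
Each unlicensed consonant becomes the onset of a new syllable: /d/ → /de/, /x/ → /xe/.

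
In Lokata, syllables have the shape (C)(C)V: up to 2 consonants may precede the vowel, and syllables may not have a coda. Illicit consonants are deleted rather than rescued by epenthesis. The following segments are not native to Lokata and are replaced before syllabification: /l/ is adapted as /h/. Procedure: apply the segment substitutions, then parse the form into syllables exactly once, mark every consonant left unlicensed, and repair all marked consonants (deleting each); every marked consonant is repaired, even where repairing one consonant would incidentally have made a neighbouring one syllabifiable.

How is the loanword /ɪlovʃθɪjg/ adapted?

Substitution: /l/ → /h/, giving /ɪhovʃθɪjg/.
Syllabifying with onset maximization leaves /v/, /j/, /g/ stranded (no codas are permitted; onsets may contain at most 2 consonants).
Each unlicensed consonant is deleted: /v/, /j/, /g/.

ɪhoʃθɪ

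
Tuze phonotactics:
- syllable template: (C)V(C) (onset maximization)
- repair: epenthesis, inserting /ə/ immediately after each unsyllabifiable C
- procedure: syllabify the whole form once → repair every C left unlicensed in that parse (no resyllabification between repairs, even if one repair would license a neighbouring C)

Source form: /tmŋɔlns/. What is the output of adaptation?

Under (C)V(C), the unsyllabifiable consonants are /t/, /m/, /n/, /s/ (at most one coda consonant is licensed; onsets are limited to one consonant).
Each unlicensed consonant becomes the onset of a new syllable: /t/ → /tə/, /m/ → /mə/, /n/ → /nə/, /s/ → /sə/.

təməŋɔlnəsə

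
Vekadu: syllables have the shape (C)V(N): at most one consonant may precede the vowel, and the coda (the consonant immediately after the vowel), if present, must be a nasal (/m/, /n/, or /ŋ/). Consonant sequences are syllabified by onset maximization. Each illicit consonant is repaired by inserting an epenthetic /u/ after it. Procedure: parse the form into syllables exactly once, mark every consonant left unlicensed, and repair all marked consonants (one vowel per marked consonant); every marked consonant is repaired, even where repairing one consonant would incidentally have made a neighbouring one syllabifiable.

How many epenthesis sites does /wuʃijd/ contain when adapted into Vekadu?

The unsyllabifiable consonants are /j/, /d/; each receives one epenthetic vowel.

2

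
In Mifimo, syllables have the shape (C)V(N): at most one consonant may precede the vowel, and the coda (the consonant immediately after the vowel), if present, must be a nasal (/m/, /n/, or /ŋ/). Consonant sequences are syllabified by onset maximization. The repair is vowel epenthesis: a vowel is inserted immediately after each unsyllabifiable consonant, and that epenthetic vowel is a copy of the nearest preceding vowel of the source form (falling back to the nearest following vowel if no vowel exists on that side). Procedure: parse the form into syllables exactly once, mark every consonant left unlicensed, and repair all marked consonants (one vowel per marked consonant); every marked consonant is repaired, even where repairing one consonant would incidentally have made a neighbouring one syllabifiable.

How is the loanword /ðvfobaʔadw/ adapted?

Under (C)V(N), the unsyllabifiable consonants are /ð/, /v/, /d/, /w/ (only a nasal (/m/, /n/, or /ŋ/) is licensed in coda position; onsets are limited to one consonant).
Each unlicensed consonant becomes the onset of a new syllable: /ð/ → /ðo/, /v/ → /vo/, /d/ → /da/, /w/ → /wa/.

ðovofobaʔadawa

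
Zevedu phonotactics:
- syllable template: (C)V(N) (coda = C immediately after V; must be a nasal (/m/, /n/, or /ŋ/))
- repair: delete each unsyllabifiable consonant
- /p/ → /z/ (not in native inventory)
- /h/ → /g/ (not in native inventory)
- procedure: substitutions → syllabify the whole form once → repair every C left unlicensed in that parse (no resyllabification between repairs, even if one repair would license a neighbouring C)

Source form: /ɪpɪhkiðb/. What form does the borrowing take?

Substitution: /p/ → /z/, /h/ → /g/, giving /ɪzɪgkiðb/.
The consonants /g/, /ð/, /b/ cannot be parsed into a legal (C)V(N) syllable (only a nasal (/m/, /n/, or /ŋ/) is licensed in coda position; onsets are limited to one consonant).
Each unlicensed consonant is deleted: /g/, /ð/, /b/.

ɪzɪki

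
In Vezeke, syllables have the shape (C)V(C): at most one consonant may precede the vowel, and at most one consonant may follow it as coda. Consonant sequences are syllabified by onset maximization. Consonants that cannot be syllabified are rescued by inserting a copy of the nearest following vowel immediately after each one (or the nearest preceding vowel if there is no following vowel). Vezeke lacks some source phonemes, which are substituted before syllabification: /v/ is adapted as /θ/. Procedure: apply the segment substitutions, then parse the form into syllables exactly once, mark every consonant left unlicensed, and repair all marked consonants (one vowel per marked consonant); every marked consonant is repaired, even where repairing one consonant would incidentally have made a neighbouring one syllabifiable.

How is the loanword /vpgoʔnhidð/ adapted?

θopogoʔnihidði

Substitution: /v/ → /θ/, giving /θpgoʔnhidð/.
The consonants /θ/, /p/, /n/, /ð/ cannot be parsed into a legal (C)V(C) syllable (at most one coda consonant is licensed; onsets are limited to one consonant).
Epenthesis after each stranded consonant: /θ/ → /θo/, /p/ → /po/, /n/ → /ni/, /ð/ → /ði/.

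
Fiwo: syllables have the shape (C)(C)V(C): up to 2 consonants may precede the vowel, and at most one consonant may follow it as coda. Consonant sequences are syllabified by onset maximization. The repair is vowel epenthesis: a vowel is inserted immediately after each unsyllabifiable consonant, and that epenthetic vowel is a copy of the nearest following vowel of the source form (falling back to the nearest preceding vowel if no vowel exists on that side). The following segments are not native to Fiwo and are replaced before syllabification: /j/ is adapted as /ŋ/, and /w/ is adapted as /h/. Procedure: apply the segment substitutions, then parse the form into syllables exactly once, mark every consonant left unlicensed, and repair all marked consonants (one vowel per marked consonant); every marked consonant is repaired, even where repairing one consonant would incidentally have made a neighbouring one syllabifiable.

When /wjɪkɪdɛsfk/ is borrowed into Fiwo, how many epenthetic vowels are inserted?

2

After substitution the input is /hŋɪkɪdɛsfk/.
The unsyllabifiable consonants are /f/, /k/; each receives one epenthetic vowel.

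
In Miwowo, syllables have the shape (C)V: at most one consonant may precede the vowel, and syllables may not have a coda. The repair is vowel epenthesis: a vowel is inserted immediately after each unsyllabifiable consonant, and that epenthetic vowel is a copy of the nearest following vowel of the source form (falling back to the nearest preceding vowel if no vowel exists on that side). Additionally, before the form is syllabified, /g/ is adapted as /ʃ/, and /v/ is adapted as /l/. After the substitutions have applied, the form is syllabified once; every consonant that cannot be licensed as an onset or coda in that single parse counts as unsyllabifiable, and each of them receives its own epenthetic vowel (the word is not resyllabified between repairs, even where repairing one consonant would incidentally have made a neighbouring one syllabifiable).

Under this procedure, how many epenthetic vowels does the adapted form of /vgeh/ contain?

After substitution the input is /lʃeh/.
The unsyllabifiable consonants are /l/, /h/; each receives one epenthetic vowel.

2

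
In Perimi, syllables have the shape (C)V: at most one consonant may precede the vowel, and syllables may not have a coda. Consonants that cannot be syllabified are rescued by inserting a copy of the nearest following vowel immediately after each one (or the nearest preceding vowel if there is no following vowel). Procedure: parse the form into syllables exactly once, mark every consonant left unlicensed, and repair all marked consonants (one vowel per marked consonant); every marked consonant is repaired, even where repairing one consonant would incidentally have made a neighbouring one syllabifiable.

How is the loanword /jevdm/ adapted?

jevedeme

The consonants /v/, /d/, /m/ cannot be parsed into a legal (C)V syllable (no codas are permitted; onsets are limited to one consonant).
Inserting the epenthetic vowel yields /v/ → /ve/, /d/ → /de/, /m/ → /me/.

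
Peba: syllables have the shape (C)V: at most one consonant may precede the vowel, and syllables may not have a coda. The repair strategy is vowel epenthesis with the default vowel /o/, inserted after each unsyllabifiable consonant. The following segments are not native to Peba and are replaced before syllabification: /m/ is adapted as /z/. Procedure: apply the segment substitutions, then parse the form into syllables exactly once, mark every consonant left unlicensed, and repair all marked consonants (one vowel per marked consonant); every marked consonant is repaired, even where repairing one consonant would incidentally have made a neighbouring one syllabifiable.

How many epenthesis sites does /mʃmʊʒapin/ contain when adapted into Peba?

3

After substitution the input is /zʃzʊʒapin/.
The unsyllabifiable consonants are /z/, /ʃ/, /n/; each receives one epenthetic vowel.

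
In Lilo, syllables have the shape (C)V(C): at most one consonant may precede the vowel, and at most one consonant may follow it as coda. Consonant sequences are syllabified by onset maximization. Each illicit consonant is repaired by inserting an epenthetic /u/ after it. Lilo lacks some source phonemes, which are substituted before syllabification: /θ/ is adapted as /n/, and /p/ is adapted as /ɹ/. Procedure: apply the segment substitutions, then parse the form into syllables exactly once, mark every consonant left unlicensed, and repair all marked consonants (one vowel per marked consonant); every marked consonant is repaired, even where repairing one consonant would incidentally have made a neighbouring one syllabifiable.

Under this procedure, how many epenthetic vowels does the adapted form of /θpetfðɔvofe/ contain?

2

After substitution the input is /nɹetfðɔvofe/.
The unsyllabifiable consonants are /n/, /f/; each receives one epenthetic vowel.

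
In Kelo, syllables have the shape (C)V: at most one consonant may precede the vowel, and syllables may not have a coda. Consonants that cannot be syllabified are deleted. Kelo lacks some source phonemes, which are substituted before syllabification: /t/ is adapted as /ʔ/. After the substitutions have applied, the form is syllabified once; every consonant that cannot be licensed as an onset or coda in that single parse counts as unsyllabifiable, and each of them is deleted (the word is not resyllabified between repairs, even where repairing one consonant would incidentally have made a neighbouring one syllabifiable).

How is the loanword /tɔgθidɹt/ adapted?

ʔɔθi

Substitution: /t/ → /ʔ/, giving /ʔɔgθidɹʔ/.
The consonants /g/, /d/, /ɹ/, /ʔ/ cannot be parsed into a legal (C)V syllable (no codas are permitted; onsets are limited to one consonant).
Each unlicensed consonant is deleted: /g/, /d/, /ɹ/, /ʔ/.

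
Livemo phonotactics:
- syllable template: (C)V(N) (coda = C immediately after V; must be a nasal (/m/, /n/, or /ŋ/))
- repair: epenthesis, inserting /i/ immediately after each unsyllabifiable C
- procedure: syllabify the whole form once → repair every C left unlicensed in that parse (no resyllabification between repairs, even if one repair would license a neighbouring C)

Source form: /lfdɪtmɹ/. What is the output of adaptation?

The consonants /l/, /f/, /t/, /m/, /ɹ/ cannot be parsed into a legal (C)V(N) syllable (only a nasal (/m/, /n/, or /ŋ/) is licensed in coda position; onsets are limited to one consonant).
Epenthesis after each stranded consonant: /l/ → /li/, /f/ → /fi/, /t/ → /ti/, /m/ → /mi/, /ɹ/ → /ɹi/.

lifidɪtimiɹi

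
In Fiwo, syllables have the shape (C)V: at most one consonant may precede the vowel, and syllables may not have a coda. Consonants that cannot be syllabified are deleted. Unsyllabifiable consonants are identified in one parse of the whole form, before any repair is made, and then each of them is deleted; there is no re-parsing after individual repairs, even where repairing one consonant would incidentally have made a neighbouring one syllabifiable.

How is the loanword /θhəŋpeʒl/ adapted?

Under (C)V, the unsyllabifiable consonants are /θ/, /ŋ/, /ʒ/, /l/ (no codas are permitted; onsets are limited to one consonant).
Deleting the stranded consonants removes /θ/, /ŋ/, /ʒ/, /l/.

həpe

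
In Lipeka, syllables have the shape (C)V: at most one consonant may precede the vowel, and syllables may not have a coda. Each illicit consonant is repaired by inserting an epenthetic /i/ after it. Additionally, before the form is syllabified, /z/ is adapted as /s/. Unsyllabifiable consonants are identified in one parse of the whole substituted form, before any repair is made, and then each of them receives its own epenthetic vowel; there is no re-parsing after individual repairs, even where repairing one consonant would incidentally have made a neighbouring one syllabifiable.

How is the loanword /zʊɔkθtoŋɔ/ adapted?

sʊɔkiθitoŋɔ

Substitution: /z/ → /s/, giving /sʊɔkθtoŋɔ/.
Under (C)V, the unsyllabifiable consonants are /k/, /θ/ (no codas are permitted; onsets are limited to one consonant).
Epenthesis after each stranded consonant: /k/ → /ki/, /θ/ → /θi/.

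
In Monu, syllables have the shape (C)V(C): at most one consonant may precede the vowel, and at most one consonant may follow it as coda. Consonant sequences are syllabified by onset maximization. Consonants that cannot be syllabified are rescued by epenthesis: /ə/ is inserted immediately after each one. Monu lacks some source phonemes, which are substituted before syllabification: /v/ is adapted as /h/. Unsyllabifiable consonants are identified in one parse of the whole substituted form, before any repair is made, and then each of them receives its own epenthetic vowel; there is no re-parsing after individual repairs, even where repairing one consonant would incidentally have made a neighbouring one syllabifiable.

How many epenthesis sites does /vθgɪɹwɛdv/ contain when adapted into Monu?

After substitution the input is /hθgɪɹwɛdh/.
The unsyllabifiable consonants are /h/, /θ/, /h/; each receives one epenthetic vowel.

3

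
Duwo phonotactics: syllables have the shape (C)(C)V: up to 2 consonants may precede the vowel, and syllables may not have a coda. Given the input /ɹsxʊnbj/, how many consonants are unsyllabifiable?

The consonants /ɹ/, /n/, /b/, /j/ cannot be parsed into a legal (C)(C)V syllable (no codas are permitted; onsets may contain at most 2 consonants).

4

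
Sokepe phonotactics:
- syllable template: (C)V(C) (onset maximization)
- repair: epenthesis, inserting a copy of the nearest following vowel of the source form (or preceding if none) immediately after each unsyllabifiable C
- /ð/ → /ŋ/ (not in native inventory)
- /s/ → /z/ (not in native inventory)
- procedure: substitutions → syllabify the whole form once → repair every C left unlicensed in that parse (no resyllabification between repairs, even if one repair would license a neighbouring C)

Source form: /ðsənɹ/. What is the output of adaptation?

ŋəzənɹə

Substitution: /ð/ → /ŋ/, /s/ → /z/, giving /ŋzənɹ/.
The consonants /ŋ/, /ɹ/ cannot be parsed into a legal (C)V(C) syllable (at most one coda consonant is licensed; onsets are limited to one consonant).
Inserting the epenthetic vowel yields /ŋ/ → /ŋə/, /ɹ/ → /ɹə/.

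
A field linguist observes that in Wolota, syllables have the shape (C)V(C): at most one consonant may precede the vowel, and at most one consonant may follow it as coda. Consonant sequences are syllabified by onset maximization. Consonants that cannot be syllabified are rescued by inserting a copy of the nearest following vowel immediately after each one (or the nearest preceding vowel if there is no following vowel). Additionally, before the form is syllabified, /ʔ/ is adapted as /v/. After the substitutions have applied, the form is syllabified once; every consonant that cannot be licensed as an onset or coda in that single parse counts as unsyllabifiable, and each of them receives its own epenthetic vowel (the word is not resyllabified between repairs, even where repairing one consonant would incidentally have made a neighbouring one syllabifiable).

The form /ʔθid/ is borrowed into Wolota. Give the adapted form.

Substitution: /ʔ/ → /v/, giving /vθid/.
The consonants /v/ cannot be parsed into a legal (C)V(C) syllable (at most one coda consonant is licensed; onsets are limited to one consonant).
Inserting the epenthetic vowel yields /v/ → /vi/.

viθid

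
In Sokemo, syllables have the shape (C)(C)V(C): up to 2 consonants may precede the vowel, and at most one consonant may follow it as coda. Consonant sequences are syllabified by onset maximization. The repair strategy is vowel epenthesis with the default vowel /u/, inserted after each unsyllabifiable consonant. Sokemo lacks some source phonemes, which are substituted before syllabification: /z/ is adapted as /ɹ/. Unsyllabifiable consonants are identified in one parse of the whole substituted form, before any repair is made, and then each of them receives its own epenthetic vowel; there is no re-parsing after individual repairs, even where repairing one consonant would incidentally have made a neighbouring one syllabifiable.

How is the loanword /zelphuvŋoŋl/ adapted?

ɹelphuvŋoŋlu

Substitution: /z/ → /ɹ/, giving /ɹelphuvŋoŋl/.
The consonants /l/ cannot be parsed into a legal (C)(C)V(C) syllable (at most one coda consonant is licensed; onsets may contain at most 2 consonants).
Inserting the epenthetic vowel yields /l/ → /lu/.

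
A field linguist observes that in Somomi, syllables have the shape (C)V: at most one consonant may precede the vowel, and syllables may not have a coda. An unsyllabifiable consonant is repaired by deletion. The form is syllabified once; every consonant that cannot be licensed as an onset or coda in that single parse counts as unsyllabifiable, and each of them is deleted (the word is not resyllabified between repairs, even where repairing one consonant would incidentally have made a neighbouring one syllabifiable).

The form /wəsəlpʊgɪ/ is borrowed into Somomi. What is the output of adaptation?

wəsəpʊgɪ

The consonants /l/ cannot be parsed into a legal (C)V syllable (no codas are permitted; onsets are limited to one consonant).
Deletion applies to /l/.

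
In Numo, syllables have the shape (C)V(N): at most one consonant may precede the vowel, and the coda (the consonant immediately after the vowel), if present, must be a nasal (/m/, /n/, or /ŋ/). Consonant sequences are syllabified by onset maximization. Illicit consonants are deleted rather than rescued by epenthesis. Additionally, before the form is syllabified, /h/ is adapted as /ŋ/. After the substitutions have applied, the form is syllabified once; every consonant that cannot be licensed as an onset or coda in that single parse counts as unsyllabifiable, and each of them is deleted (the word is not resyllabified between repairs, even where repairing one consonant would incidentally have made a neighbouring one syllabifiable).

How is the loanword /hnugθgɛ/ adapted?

Substitution: /h/ → /ŋ/, giving /ŋnugθgɛ/.
Syllabifying with onset maximization leaves /ŋ/, /g/, /θ/ stranded (only a nasal (/m/, /n/, or /ŋ/) is licensed in coda position; onsets are limited to one consonant).
Deleting the stranded consonants removes /ŋ/, /g/, /θ/.

nugɛ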